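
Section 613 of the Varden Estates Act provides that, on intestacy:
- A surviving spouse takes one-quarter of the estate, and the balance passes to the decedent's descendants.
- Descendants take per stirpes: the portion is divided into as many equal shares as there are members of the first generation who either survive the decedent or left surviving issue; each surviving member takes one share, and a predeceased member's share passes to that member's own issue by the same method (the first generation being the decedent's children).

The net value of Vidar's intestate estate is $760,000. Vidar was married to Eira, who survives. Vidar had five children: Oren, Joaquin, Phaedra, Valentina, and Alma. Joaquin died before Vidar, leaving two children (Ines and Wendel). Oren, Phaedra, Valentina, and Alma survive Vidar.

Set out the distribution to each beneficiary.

Eira: $190,000; Oren: $114,000; Ines: $57,000; Wendel: $57,000; Phaedra: $114,000; Valentina: $114,000; Alma: $114,000

Eira takes one-quarter of $760,000 = $190,000. The remaining $570,000 passes to the descendants.
The descendants' portion ($570,000) is divided into 5 shares of $114,000: Oren, Phaedra, Valentina, and Alma each take $114,000; Joaquin's $114,000 share passes to Joaquin's issue.
Joaquin's share ($114,000) is divided into 2 shares of $57,000: Ines and Wendel each take $57,000.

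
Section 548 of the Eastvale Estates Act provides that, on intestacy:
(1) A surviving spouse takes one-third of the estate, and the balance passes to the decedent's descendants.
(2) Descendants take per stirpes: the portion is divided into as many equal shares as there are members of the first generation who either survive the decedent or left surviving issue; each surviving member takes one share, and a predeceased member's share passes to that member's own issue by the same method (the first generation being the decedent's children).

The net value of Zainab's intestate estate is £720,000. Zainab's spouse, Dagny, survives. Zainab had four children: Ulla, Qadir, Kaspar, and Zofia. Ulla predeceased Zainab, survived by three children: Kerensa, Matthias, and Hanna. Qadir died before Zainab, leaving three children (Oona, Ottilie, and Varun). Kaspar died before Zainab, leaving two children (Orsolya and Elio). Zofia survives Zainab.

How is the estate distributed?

Dagny: £240,000; Kerensa: £40,000; Matthias: £40,000; Hanna: £40,000; Oona: £40,000; Ottilie: £40,000; Varun: £40,000; Orsolya: £60,000; Elio: £60,000; Zofia: £120,000

Dagny takes one-third of £720,000 = £240,000. The remaining £480,000 passes to the descendants.
The descendants' portion (£480,000) is divided into 4 shares of £120,000: Zofia takes £120,000; Ulla's £120,000 share passes to Ulla's issue; Qadir's £120,000 share passes to Qadir's issue; Kaspar's £120,000 share passes to Kaspar's issue.
Ulla's share (£120,000) is divided into 3 shares of £40,000: Kerensa, Matthias, and Hanna each take £40,000.
Qadir's share (£120,000) is divided into 3 shares of £40,000: Oona, Ottilie, and Varun each take £40,000.
Kaspar's share (£120,000) is divided into 2 shares of £60,000: Orsolya and Elio each take £60,000.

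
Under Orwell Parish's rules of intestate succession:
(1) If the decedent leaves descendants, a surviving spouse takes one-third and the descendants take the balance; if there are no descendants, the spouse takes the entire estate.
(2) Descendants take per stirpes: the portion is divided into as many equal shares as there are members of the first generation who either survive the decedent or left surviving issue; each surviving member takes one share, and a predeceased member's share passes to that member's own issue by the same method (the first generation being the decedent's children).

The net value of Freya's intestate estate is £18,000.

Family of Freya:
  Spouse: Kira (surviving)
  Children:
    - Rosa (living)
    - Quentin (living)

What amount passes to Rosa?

Kira takes one-third of £18,000 = £6,000. The remaining £12,000 passes to the descendants.
The descendants' portion (£12,000) is divided into 2 shares of £6,000: Rosa and Quentin each take £6,000.

Rosa receives £6,000.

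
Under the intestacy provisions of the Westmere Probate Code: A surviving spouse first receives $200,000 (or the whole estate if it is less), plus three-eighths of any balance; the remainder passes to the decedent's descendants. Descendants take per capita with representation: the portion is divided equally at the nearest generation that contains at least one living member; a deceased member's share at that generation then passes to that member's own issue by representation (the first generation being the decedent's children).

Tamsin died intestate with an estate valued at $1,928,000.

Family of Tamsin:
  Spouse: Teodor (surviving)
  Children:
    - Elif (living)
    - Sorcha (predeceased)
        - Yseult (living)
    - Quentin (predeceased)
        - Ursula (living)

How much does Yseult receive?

Yseult receives $360,000.

Teodor first takes $200,000, leaving a balance of $1,728,000. Teodor then takes three-eighths of the balance ($648,000), for a total of $848,000. The remaining $1,080,000 passes to the descendants.
The descendants' portion ($1,080,000) is divided into 3 shares of $360,000: Elif takes $360,000; Sorcha's $360,000 share passes to Sorcha's issue; Quentin's $360,000 share passes to Quentin's issue.
Sorcha's share ($360,000) passes entirely to Yseult.
Quentin's share ($360,000) passes entirely to Ursula.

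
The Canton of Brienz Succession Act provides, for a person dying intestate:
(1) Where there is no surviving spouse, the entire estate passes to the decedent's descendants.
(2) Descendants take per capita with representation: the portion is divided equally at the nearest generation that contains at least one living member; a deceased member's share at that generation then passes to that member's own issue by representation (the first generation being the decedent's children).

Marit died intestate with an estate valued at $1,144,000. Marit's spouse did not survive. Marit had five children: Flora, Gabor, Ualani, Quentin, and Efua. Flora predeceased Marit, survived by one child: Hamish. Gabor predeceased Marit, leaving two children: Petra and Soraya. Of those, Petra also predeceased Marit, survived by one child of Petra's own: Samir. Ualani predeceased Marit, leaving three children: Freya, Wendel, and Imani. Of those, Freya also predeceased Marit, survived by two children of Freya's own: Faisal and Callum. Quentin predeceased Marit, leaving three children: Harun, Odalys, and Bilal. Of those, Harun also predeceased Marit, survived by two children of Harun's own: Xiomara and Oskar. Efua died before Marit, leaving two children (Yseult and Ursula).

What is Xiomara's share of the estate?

Xiomara receives $52,000.

The entire $1,144,000 passes to the descendants.
No child survives, so the initial division is made at the grandchildren's generation.
That amount ($1,144,000) is divided into 11 shares of $104,000: Hamish, Soraya, Wendel, Imani, Odalys, Bilal, Yseult, and Ursula each take $104,000; Petra's $104,000 share passes to Petra's issue; Freya's $104,000 share passes to Freya's issue; Harun's $104,000 share passes to Harun's issue.
Petra's share ($104,000) passes entirely to Samir.
Freya's share ($104,000) is divided into 2 shares of $52,000: Faisal and Callum each take $52,000.
Harun's share ($104,000) is divided into 2 shares of $52,000: Xiomara and Oskar each take $52,000.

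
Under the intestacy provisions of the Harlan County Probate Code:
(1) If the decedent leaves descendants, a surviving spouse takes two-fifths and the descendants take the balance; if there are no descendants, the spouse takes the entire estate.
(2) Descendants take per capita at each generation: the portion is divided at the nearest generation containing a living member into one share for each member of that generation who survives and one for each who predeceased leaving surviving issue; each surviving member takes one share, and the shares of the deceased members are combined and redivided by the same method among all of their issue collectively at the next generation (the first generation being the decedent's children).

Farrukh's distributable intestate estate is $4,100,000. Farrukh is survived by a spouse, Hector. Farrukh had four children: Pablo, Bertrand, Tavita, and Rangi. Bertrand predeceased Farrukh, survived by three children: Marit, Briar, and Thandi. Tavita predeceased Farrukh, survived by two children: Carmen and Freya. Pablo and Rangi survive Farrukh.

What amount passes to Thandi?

Hector takes two-fifths of $4,100,000 = $1,640,000. The remaining $2,460,000 passes to the descendants.
The descendants' portion ($2,460,000) is divided at the children's generation into 4 shares of $615,000. Pablo and Rangi each take $615,000. The 2 shares of the deceased (Bertrand and Tavita) are combined into a pool of $1,230,000.
That pool ($1,230,000) is divided at the grandchildren's generation equally among Marit, Briar, Thandi, Carmen, and Freya: $246,000 each.

Thandi receives $246,000.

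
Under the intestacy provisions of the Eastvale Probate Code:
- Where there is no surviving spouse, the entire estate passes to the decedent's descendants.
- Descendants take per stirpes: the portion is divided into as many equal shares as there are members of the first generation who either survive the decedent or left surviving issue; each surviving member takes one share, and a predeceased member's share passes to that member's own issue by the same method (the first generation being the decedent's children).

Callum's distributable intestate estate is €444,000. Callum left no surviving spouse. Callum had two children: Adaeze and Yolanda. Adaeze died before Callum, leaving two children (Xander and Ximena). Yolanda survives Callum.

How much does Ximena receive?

The entire €444,000 passes to the descendants.
That amount (€444,000) is divided into 2 shares of €222,000: Yolanda takes €222,000; Adaeze's €222,000 share passes to Adaeze's issue.
Adaeze's share (€222,000) is divided into 2 shares of €111,000: Xander and Ximena each take €111,000.

Ximena receives €111,000.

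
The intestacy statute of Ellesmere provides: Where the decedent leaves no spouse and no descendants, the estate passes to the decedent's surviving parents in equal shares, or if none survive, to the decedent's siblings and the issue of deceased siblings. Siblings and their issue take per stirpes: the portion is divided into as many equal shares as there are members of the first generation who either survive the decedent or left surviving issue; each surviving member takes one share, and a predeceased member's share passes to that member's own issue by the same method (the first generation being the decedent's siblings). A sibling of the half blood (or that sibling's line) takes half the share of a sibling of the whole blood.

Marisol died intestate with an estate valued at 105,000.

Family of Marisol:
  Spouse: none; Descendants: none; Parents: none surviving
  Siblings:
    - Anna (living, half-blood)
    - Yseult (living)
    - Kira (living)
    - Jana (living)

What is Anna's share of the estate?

The entire 105,000 passes to the siblings and their issue.
Counting each half-blood sibling's line as half a unit, there are 7/2 units in 105,000, so one unit is 30,000. Whole-blood lines (Yseult, Kira, and Jana) take 30,000 each; half-blood lines (Anna) take 15,000 each.

Anna receives 15,000.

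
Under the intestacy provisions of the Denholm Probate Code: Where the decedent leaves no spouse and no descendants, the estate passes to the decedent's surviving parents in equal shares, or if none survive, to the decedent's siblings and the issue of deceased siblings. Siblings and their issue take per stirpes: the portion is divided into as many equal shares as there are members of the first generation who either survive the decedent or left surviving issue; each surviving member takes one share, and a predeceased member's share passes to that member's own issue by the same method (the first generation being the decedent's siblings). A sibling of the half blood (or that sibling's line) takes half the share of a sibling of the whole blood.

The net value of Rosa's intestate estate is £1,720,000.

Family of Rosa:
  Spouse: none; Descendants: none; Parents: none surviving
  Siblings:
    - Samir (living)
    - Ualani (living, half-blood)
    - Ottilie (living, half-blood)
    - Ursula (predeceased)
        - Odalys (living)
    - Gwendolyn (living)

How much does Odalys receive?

The entire £1,720,000 passes to the siblings and their issue.
Counting each half-blood sibling's line as half a unit, there are 4 units in £1,720,000, so one unit is £430,000. Whole-blood lines (Samir, Ursula, and Gwendolyn) take £430,000 each; half-blood lines (Ualani and Ottilie) take £215,000 each.
Ursula's share (£430,000) passes entirely to Odalys.

Odalys receives £430,000.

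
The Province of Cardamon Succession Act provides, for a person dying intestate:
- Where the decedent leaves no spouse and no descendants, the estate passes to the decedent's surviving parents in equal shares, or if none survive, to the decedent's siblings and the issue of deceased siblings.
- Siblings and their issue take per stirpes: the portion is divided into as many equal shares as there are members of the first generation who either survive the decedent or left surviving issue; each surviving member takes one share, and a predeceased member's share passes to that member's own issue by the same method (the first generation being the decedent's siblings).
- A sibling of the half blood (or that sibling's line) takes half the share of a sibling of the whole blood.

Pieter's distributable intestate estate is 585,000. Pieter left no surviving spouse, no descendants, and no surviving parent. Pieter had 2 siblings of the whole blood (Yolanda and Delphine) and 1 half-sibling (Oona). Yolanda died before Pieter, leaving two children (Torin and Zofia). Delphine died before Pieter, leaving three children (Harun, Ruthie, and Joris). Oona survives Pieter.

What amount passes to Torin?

The entire 585,000 passes to the siblings and their issue.
Counting each half-blood sibling's line as half a unit, there are 5/2 units in 585,000, so one unit is 234,000. Whole-blood lines (Yolanda and Delphine) take 234,000 each; half-blood lines (Oona) take 117,000 each.
Yolanda's share (234,000) is divided into 2 shares of 117,000: Torin and Zofia each take 117,000.
Delphine's share (234,000) is divided into 3 shares of 78,000: Harun, Ruthie, and Joris each take 78,000.

Torin receives 117,000.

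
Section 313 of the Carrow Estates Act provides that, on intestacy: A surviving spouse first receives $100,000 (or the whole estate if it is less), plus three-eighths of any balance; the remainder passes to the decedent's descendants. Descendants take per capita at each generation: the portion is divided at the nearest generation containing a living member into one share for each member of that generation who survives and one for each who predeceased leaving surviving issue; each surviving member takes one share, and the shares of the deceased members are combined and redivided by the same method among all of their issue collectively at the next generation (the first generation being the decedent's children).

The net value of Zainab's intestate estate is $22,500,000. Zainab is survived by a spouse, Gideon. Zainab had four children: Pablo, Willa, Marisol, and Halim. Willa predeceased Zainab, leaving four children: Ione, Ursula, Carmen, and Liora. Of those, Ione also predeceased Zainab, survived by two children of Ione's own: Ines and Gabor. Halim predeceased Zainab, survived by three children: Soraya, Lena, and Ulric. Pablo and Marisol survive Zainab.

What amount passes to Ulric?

Gideon first takes $100,000, leaving a balance of $22,400,000. Gideon then takes three-eighths of the balance ($8,400,000), for a total of $8,500,000. The remaining $14,000,000 passes to the descendants.
The descendants' portion ($14,000,000) is divided at the children's generation into 4 shares of $3,500,000. Pablo and Marisol each take $3,500,000. The 2 shares of the deceased (Willa and Halim) are combined into a pool of $7,000,000.
That pool ($7,000,000) is divided at the grandchildren's generation into 7 shares of $1,000,000. Ursula, Carmen, Liora, Soraya, Lena, and Ulric each take $1,000,000. The remaining share for the deceased Ione ($1,000,000) is carried to the next generation.
That pool ($1,000,000) is divided at the great-grandchildren's generation equally among Ines and Gabor: $500,000 each.

Ulric receives $1,000,000.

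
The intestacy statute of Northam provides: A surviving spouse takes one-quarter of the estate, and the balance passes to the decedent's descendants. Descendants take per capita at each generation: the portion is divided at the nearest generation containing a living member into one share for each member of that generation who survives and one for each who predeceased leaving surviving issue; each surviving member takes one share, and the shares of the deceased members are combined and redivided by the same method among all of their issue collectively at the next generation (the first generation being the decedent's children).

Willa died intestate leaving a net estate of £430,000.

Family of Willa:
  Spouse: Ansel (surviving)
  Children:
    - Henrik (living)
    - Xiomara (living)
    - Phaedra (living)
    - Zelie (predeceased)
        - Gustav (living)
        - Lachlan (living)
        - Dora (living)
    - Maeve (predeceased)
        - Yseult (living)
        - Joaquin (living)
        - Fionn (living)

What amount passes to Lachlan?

Ansel takes one-quarter of £430,000 = £107,500. The remaining £322,500 passes to the descendants.
The descendants' portion (£322,500) is divided at the children's generation into 5 shares of £64,500. Henrik, Xiomara, and Phaedra each take £64,500. The 2 shares of the deceased (Zelie and Maeve) are combined into a pool of £129,000.
That pool (£129,000) is divided at the grandchildren's generation equally among Gustav, Lachlan, Dora, Yseult, Joaquin, and Fionn: £21,500 each.

Lachlan receives £21,500.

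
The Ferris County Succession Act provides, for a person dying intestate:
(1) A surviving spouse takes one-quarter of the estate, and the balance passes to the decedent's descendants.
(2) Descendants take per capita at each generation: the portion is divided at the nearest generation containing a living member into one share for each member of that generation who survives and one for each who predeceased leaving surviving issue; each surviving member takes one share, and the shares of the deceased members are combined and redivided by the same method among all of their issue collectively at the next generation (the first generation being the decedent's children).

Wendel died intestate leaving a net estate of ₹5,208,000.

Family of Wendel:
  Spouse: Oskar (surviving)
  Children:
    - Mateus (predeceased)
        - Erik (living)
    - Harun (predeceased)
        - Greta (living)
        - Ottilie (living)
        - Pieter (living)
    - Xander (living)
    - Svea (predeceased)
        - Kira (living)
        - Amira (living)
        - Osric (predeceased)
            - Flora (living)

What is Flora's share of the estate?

Flora receives ₹418,500.

Oskar takes one-quarter of ₹5,208,000 = ₹1,302,000. The remaining ₹3,906,000 passes to the descendants.
The descendants' portion (₹3,906,000) is divided at the children's generation into 4 shares of ₹976,500. Xander takes ₹976,500. The 3 shares of the deceased (Mateus, Harun, and Svea) are combined into a pool of ₹2,929,500.
That pool (₹2,929,500) is divided at the grandchildren's generation into 7 shares of ₹418,500. Erik, Greta, Ottilie, Pieter, Kira, and Amira each take ₹418,500. The remaining share for the deceased Osric (₹418,500) is carried to the next generation.
That pool (₹418,500) passes entirely to Flora, the sole taker at the great-grandchildren's generation.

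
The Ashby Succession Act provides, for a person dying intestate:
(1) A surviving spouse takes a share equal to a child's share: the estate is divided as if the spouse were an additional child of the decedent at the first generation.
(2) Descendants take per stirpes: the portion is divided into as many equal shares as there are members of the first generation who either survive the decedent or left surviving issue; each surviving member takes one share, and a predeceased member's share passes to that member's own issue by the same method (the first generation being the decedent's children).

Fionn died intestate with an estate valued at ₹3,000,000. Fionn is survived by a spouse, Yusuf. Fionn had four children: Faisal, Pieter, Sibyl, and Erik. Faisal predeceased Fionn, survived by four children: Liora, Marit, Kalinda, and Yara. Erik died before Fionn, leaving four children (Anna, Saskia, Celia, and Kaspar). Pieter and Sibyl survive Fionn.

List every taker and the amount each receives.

Yusuf: ₹600,000; Liora: ₹150,000; Marit: ₹150,000; Kalinda: ₹150,000; Yara: ₹150,000; Pieter: ₹600,000; Sibyl: ₹600,000; Anna: ₹150,000; Saskia: ₹150,000; Celia: ₹150,000; Kaspar: ₹150,000

The spouse counts as an additional share at the children's level, so there are 5 primary shares of ₹600,000. Yusuf takes one such share (₹600,000).
The children's combined portion (₹2,400,000) is divided into 4 shares of ₹600,000: Pieter and Sibyl each take ₹600,000; Faisal's ₹600,000 share passes to Faisal's issue; Erik's ₹600,000 share passes to Erik's issue.
Faisal's share (₹600,000) is divided into 4 shares of ₹150,000: Liora, Marit, Kalinda, and Yara each take ₹150,000.
Erik's share (₹600,000) is divided into 4 shares of ₹150,000: Anna, Saskia, Celia, and Kaspar each take ₹150,000.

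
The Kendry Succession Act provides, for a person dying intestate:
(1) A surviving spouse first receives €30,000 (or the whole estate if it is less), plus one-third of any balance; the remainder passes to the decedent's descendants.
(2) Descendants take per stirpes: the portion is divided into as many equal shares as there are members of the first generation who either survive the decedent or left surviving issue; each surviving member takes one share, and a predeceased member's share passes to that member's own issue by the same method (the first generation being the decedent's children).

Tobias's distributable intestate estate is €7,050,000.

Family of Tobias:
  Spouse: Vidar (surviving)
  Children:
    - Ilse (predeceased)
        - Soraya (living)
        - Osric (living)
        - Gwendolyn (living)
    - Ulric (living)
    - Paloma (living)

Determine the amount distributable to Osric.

Osric receives €520,000.

Vidar first takes €30,000, leaving a balance of €7,020,000. Vidar then takes one-third of the balance (€2,340,000), for a total of €2,370,000. The remaining €4,680,000 passes to the descendants.
The descendants' portion (€4,680,000) is divided into 3 shares of €1,560,000: Ulric and Paloma each take €1,560,000; Ilse's €1,560,000 share passes to Ilse's issue.
Ilse's share (€1,560,000) is divided into 3 shares of €520,000: Soraya, Osric, and Gwendolyn each take €520,000.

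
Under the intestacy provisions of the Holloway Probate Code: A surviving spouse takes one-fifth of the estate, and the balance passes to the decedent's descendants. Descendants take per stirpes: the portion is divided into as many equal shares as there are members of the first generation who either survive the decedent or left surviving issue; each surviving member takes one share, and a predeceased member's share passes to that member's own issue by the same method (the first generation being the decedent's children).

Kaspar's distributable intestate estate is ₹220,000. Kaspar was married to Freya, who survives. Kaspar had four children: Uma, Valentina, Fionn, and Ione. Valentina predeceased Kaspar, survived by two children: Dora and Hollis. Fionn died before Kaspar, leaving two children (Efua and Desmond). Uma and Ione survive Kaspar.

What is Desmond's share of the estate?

Desmond receives ₹22,000.

Freya takes one-fifth of ₹220,000 = ₹44,000. The remaining ₹176,000 passes to the descendants.
The descendants' portion (₹176,000) is divided into 4 shares of ₹44,000: Uma and Ione each take ₹44,000; Valentina's ₹44,000 share passes to Valentina's issue; Fionn's ₹44,000 share passes to Fionn's issue.
Valentina's share (₹44,000) is divided into 2 shares of ₹22,000: Dora and Hollis each take ₹22,000.
Fionn's share (₹44,000) is divided into 2 shares of ₹22,000: Efua and Desmond each take ₹22,000.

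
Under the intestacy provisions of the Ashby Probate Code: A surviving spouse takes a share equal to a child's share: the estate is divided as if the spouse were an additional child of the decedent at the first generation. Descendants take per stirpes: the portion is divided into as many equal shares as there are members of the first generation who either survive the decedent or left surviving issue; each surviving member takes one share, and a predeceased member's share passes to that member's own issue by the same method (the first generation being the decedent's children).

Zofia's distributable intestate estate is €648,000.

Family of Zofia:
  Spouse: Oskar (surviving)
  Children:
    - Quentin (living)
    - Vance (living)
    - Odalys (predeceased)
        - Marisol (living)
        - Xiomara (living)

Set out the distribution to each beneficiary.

Oskar: €162,000; Quentin: €162,000; Vance: €162,000; Marisol: €81,000; Xiomara: €81,000

The spouse counts as an additional share at the children's level, so there are 4 primary shares of €162,000. Oskar takes one such share (€162,000).
The children's combined portion (€486,000) is divided into 3 shares of €162,000: Quentin and Vance each take €162,000; Odalys's €162,000 share passes to Odalys's issue.
Odalys's share (€162,000) is divided into 2 shares of €81,000: Marisol and Xiomara each take €81,000.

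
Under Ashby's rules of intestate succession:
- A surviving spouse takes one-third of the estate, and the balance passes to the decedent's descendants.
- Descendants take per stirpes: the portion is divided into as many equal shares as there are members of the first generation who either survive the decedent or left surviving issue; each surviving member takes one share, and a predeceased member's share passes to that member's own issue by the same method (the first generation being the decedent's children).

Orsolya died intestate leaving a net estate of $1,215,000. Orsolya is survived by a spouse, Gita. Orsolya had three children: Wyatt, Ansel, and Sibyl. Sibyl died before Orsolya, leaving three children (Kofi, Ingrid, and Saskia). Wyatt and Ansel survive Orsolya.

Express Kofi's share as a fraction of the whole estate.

Gita takes one-third of $1,215,000 = $405,000. The remaining $810,000 passes to the descendants.
The descendants' portion ($810,000) is divided into 3 shares of $270,000: Wyatt and Ansel each take $270,000; Sibyl's $270,000 share passes to Sibyl's issue.
Sibyl's share ($270,000) is divided into 3 shares of $90,000: Kofi, Ingrid, and Saskia each take $90,000.

Kofi receives 2/27 of the estate.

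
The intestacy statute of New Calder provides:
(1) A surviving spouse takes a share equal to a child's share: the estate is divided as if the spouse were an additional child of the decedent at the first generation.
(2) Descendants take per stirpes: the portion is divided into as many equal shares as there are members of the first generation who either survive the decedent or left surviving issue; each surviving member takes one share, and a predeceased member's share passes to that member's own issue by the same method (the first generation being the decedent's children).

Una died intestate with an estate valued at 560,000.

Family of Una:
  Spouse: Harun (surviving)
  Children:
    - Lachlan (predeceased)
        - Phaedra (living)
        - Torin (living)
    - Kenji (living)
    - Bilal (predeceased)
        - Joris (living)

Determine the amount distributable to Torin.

Torin receives 70,000.

The spouse counts as an additional share at the children's level, so there are 4 primary shares of 140,000. Harun takes one such share (140,000).
The children's combined portion (420,000) is divided into 3 shares of 140,000: Kenji takes 140,000; Lachlan's 140,000 share passes to Lachlan's issue; Bilal's 140,000 share passes to Bilal's issue.
Lachlan's share (140,000) is divided into 2 shares of 70,000: Phaedra and Torin each take 70,000.
Bilal's share (140,000) passes entirely to Joris.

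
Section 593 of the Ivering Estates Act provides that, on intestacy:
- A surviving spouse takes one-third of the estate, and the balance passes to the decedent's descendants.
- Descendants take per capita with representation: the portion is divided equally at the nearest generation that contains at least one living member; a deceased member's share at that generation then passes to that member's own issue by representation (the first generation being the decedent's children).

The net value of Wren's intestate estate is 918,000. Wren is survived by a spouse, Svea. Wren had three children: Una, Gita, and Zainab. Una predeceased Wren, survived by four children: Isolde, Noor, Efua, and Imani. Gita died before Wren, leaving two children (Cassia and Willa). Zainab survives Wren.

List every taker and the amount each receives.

Svea: 306,000; Isolde: 51,000; Noor: 51,000; Efua: 51,000; Imani: 51,000; Cassia: 102,000; Willa: 102,000; Zainab: 204,000

Svea takes one-third of 918,000 = 306,000. The remaining 612,000 passes to the descendants.
The descendants' portion (612,000) is divided into 3 shares of 204,000: Zainab takes 204,000; Una's 204,000 share passes to Una's issue; Gita's 204,000 share passes to Gita's issue.
Una's share (204,000) is divided into 4 shares of 51,000: Isolde, Noor, Efua, and Imani each take 51,000.
Gita's share (204,000) is divided into 2 shares of 102,000: Cassia and Willa each take 102,000.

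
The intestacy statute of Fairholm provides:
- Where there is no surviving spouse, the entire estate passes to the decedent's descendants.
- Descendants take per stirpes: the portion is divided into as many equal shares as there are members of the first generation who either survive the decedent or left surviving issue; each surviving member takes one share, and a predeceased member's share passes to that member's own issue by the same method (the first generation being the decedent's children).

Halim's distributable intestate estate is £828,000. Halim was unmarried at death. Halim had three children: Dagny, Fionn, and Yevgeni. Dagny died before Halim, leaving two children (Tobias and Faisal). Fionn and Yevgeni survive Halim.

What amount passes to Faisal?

The entire £828,000 passes to the descendants.
That amount (£828,000) is divided into 3 shares of £276,000: Fionn and Yevgeni each take £276,000; Dagny's £276,000 share passes to Dagny's issue.
Dagny's share (£276,000) is divided into 2 shares of £138,000: Tobias and Faisal each take £138,000.

Faisal receives £138,000.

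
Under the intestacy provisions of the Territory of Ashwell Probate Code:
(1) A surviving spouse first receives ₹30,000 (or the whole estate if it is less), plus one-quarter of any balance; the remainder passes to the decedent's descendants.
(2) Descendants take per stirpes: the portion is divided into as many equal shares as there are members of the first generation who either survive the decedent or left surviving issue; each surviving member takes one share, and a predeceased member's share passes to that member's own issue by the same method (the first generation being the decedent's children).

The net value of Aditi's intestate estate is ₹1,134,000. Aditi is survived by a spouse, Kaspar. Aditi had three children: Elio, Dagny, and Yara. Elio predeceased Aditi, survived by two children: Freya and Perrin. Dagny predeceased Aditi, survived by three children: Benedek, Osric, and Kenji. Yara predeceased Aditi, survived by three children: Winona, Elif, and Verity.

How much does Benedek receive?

Kaspar first takes ₹30,000, leaving a balance of ₹1,104,000. Kaspar then takes one-quarter of the balance (₹276,000), for a total of ₹306,000. The remaining ₹828,000 passes to the descendants.
The descendants' portion (₹828,000) is divided into 3 shares of ₹276,000: Elio's ₹276,000 share passes to Elio's issue; Dagny's ₹276,000 share passes to Dagny's issue; Yara's ₹276,000 share passes to Yara's issue.
Elio's share (₹276,000) is divided into 2 shares of ₹138,000: Freya and Perrin each take ₹138,000.
Dagny's share (₹276,000) is divided into 3 shares of ₹92,000: Benedek, Osric, and Kenji each take ₹92,000.
Yara's share (₹276,000) is divided into 3 shares of ₹92,000: Winona, Elif, and Verity each take ₹92,000.

Benedek receives ₹92,000.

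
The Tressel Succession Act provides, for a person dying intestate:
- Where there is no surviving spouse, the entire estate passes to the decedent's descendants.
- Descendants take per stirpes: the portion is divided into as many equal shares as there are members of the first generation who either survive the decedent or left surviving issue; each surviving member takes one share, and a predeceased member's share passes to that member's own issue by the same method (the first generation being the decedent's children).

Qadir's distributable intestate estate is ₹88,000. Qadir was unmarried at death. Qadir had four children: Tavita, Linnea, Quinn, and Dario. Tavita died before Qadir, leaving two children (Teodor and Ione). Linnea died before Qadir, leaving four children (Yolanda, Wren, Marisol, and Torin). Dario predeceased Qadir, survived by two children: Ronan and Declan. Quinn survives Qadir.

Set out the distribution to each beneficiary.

Teodor: ₹11,000; Ione: ₹11,000; Yolanda: ₹5,500; Wren: ₹5,500; Marisol: ₹5,500; Torin: ₹5,500; Quinn: ₹22,000; Ronan: ₹11,000; Declan: ₹11,000

The entire ₹88,000 passes to the descendants.
That amount (₹88,000) is divided into 4 shares of ₹22,000: Quinn takes ₹22,000; Tavita's ₹22,000 share passes to Tavita's issue; Linnea's ₹22,000 share passes to Linnea's issue; Dario's ₹22,000 share passes to Dario's issue.
Tavita's share (₹22,000) is divided into 2 shares of ₹11,000: Teodor and Ione each take ₹11,000.
Linnea's share (₹22,000) is divided into 4 shares of ₹5,500: Yolanda, Wren, Marisol, and Torin each take ₹5,500.
Dario's share (₹22,000) is divided into 2 shares of ₹11,000: Ronan and Declan each take ₹11,000.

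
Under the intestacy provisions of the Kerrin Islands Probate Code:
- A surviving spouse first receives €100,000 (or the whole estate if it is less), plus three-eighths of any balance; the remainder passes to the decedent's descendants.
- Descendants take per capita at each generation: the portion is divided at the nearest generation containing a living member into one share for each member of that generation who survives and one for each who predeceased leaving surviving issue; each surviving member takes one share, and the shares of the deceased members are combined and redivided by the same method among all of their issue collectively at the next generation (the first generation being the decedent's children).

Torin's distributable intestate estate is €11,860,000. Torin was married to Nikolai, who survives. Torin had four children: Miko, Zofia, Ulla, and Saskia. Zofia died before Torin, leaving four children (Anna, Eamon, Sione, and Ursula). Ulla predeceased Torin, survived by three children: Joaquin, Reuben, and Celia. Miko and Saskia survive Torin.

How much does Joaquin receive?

Nikolai first takes €100,000, leaving a balance of €11,760,000. Nikolai then takes three-eighths of the balance (€4,410,000), for a total of €4,510,000. The remaining €7,350,000 passes to the descendants.
The descendants' portion (€7,350,000) is divided at the children's generation into 4 shares of €1,837,500. Miko and Saskia each take €1,837,500. The 2 shares of the deceased (Zofia and Ulla) are combined into a pool of €3,675,000.
That pool (€3,675,000) is divided at the grandchildren's generation equally among Anna, Eamon, Sione, Ursula, Joaquin, Reuben, and Celia: €525,000 each.

Joaquin receives €525,000.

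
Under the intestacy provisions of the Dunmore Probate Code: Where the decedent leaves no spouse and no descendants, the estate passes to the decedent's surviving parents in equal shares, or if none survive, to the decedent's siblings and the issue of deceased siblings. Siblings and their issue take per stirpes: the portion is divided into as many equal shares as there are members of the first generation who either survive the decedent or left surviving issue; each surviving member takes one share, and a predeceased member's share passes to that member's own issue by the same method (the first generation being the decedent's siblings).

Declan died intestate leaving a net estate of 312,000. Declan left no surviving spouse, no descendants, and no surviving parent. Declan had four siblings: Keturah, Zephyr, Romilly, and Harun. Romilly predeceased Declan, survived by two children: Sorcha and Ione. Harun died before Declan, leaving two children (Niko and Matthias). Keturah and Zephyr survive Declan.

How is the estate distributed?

Keturah: 78,000; Zephyr: 78,000; Sorcha: 39,000; Ione: 39,000; Niko: 39,000; Matthias: 39,000

The entire 312,000 passes to the siblings and their issue.
That amount (312,000) is divided into 4 shares of 78,000: Keturah and Zephyr each take 78,000; Romilly's 78,000 share passes to Romilly's issue; Harun's 78,000 share passes to Harun's issue.
Romilly's share (78,000) is divided into 2 shares of 39,000: Sorcha and Ione each take 39,000.
Harun's share (78,000) is divided into 2 shares of 39,000: Niko and Matthias each take 39,000.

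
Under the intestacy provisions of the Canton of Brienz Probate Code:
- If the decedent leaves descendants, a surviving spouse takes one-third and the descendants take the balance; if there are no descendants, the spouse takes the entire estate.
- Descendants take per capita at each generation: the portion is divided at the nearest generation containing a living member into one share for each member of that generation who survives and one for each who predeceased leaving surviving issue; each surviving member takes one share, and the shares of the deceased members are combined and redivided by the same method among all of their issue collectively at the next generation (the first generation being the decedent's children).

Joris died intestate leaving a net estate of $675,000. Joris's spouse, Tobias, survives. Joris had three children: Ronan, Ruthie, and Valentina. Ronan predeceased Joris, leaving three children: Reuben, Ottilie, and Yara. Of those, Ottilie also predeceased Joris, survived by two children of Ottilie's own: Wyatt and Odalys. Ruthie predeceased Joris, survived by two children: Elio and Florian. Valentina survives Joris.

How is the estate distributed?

Tobias takes one-third of $675,000 = $225,000. The remaining $450,000 passes to the descendants.
The descendants' portion ($450,000) is divided at the children's generation into 3 shares of $150,000. Valentina takes $150,000. The 2 shares of the deceased (Ronan and Ruthie) are combined into a pool of $300,000.
That pool ($300,000) is divided at the grandchildren's generation into 5 shares of $60,000. Reuben, Yara, Elio, and Florian each take $60,000. The remaining share for the deceased Ottilie ($60,000) is carried to the next generation.
That pool ($60,000) is divided at the great-grandchildren's generation equally among Wyatt and Odalys: $30,000 each.

Tobias: $225,000; Reuben: $60,000; Wyatt: $30,000; Odalys: $30,000; Yara: $60,000; Elio: $60,000; Florian: $60,000; Valentina: $150,000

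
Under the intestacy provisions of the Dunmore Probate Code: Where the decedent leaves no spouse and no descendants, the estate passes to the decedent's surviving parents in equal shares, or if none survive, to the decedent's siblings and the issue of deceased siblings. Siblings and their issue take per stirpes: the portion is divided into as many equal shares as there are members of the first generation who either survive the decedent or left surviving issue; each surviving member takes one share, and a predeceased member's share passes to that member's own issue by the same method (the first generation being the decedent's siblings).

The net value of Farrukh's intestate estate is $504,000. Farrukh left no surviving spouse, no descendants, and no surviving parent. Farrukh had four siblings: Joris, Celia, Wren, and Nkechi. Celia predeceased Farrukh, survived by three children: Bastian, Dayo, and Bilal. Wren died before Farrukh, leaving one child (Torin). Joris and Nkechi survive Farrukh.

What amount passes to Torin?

The entire $504,000 passes to the siblings and their issue.
That amount ($504,000) is divided into 4 shares of $126,000: Joris and Nkechi each take $126,000; Celia's $126,000 share passes to Celia's issue; Wren's $126,000 share passes to Wren's issue.
Celia's share ($126,000) is divided into 3 shares of $42,000: Bastian, Dayo, and Bilal each take $42,000.
Wren's share ($126,000) passes entirely to Torin.

Torin receives $126,000.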